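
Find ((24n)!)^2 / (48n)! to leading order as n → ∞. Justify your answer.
((24n)!)^2/(48n)! ~ ((2π·24n)^(1/2) / sqrt(2)) · 2^(−2·24n)  →  0

Write N = 24n. Stirling: N! ~ sqrt(2π N)(N/e)^N and (2N)! ~ sqrt(2π·2N)·(2N/e)^(2N).
  (N!)^2/(2N)! ~ (2π N)^(2/2) (N/e)^(2N) / [sqrt(2π·2N) (2N/e)^(2N)]
     = (2π N)^(2/2) / sqrt(2π·2N) · (N/(2N))^(2N)
     = (2π N)^((2−1)/2) / sqrt(2) · 2^(−2N).
Since 2^2 > 1, the factor 2^(−2N) decays exponentially, so the ratio → 0. Substituting N = 24n gives the stated form.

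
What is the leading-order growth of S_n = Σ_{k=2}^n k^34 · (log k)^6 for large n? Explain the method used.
S_n ~ n^35 · (log n)^6 / 35

By integral comparison, S_n = ∫_1^n x^34 · (log x)^6 dx + O(n^34 · (log n)^6). For the integral, the leading term of ∫_1^n x^34 (log x)^6 dx is n^35/35 · (log n)^6 (by repeated integration by parts; each step lowers the log-exponent and produces a relatively O(1/log n) correction). Hence S_n ~ n^35 · (log n)^6 / 35.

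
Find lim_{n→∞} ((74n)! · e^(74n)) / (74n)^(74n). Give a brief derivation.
lim = ∞

Stirling: (74n)! ~ sqrt(2π·74n) · (74n/e)^(74n). Hence
  (74n)! · e^(74n) / (74n)^(74n) ~ sqrt(2π·74n) = sqrt(2π·74) · sqrt(n) → ∞.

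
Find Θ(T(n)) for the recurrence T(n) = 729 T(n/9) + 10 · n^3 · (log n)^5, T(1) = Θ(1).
T(n) = Θ(n^3 · (log n)^6)

Here log_9 729 = 3 and f(n) = 10 · n^3 · (log n)^5 = Θ(n^(log_9 729) · (log n)^5). This is the extended Case 2 of the master theorem (f matches the critical exponent up to log factors), giving T(n) = Θ(n^(log_9 729) · (log n)^(5+1)) = Θ(n^3 · (log n)^6).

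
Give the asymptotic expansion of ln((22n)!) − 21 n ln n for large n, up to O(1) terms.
ln((22n)!) − 21 n ln n = n ln n + 22(ln 22 − 1) n + (1/2) ln(2π·22n) + O(1/n)

Stirling: ln((22n)!) = 22n ln(22n) − 22n + (1/2) ln(2π·22n) + O(1/n).
Expand 22n ln(22n) = 22n (ln n + ln 22) = 22n ln n + 22n ln 22.
Subtract 21n ln n: leading term is (22 − 21) n ln n = n ln n. The next term is 22n ln 22 − 22n = 22(ln 22 − 1) n. Then the (1/2) ln(2π·22n) correction.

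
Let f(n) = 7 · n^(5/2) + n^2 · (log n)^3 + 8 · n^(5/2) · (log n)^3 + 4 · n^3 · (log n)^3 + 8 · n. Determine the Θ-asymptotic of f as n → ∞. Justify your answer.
f(n) ∈ Θ(n^3 · (log n)^3)

Compare the terms by growth order. For large n, n^a · (log n)^b dominates n^a' · (log n)^b' iff a > a', or (a = a' and b > b'). Ranking the 5 terms shows the dominant one is 4 · n^3 · (log n)^3. Hence f(n) ∈ Θ(n^3 · (log n)^3).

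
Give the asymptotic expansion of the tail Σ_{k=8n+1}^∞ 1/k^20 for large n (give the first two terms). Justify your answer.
Σ_{k>8n} 1/k^20 = 1/(19 · (8n)^19) − 1/(2 · (8n)^20) + O(1/(8n)^21)

Compare to the integral: ∫_{8n}^∞ x^(−20) dx = [−x^(−19)/19]_{8n}^∞ = 1/((20−1)·(8n)^19). The Euler-Maclaurin correction adds −f(8n)/2 = −1/(2·(8n)^20). Euler-Maclaurin then gives
  Σ_{k>8n} 1/k^20 = ∫_{8n}^∞ dx/x^20 − 1/(2·(8n)^20) + O(1/(8n)^21).
(Equivalently this is ζ(20) − Σ_{k≤8n} 1/k^20.)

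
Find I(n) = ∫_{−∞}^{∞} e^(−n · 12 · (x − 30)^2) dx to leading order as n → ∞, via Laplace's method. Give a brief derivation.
I(n) = sqrt(π/(12n))

Here φ(x) = 12 · (x − 30)^2 has its unique minimum at x* = 30 with φ(x*) = 0 and φ''(x*) = 24. Laplace's method gives
  I(n) ~ e^(−n φ(x*)) · sqrt(2π / (n · φ''(x*))) = sqrt(2π / (24n)) = sqrt(π/(12n)).
This is exact: substituting u = (x − 30)·sqrt(12n) gives I(n) = (1/sqrt(12n)) ∫_{−∞}^{∞} e^(−u^2) du = sqrt(π/(12n)).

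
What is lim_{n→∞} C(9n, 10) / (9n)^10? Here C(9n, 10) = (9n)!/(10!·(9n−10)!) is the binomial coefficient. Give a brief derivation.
lim = 1/10! = 1/3628800

With N = 9n → ∞: C(N, 10) / N^10 = [N(N−1)…(N−9)] / (10! · N^10) = (1/10!) · 1 · (1 − 1/(9n)) · … · (1 − 9/(9n)). Each factor → 1 as N → ∞, so the limit is 1/10! = 1/3628800.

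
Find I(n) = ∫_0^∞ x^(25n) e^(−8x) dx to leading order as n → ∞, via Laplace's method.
I(n) ~ (sqrt(2π·25n) / 8) · (25n/(8e))^(25n)

Write the integrand as exp(25n ln x − 8x) and set f(x) = 25n ln x − 8x. Then f'(x) = 25n/x − 8 = 0 at x* = 25n/8, and f''(x*) = −25n/x*^2 = −8^2/(25n). Laplace's method (interior maximum) gives
  I(n) ~ e^(f(x*)) · sqrt(2π / |f''(x*)|)
        = exp(25n ln(25n/8) − 25n) · sqrt(2π · 25n / 8^2)
        = (25n/8)^(25n) e^(−25n) · sqrt(2π·25n) / 8
        = (sqrt(2π·25n) / 8) · (25n/(8e))^(25n).
This matches Γ(25n+1)/8^(25n+1) with Stirling applied to Γ.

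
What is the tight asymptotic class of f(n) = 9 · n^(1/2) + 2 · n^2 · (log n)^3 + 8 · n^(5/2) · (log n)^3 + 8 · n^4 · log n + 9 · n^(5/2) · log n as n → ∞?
f(n) ∈ Θ(n^4 · log n)

Compare the terms by growth order. For large n, n^a · (log n)^b dominates n^a' · (log n)^b' iff a > a', or (a = a' and b > b'). Ranking the 5 terms shows the dominant one is 8 · n^4 · log n. Hence f(n) ∈ Θ(n^4 · log n).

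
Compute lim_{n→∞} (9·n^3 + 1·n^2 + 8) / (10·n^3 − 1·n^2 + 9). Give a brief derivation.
lim = 9/10

For large n the leading n^3 terms dominate both numerator and denominator. Dividing top and bottom by n^3, every other term tends to 0, leaving 9/10.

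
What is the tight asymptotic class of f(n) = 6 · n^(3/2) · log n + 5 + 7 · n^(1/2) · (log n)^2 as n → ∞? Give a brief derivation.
f(n) ∈ Θ(n^(3/2) · log n)

Compare the terms by growth order. For large n, n^a · (log n)^b dominates n^a' · (log n)^b' iff a > a', or (a = a' and b > b'). Ranking the 3 terms shows the dominant one is 6 · n^(3/2) · log n. Hence f(n) ∈ Θ(n^(3/2) · log n).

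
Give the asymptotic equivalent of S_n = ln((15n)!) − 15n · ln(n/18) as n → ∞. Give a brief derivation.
S_n ~ 15n · (ln 270 − 1) + O(ln n)

Stirling: ln((15n)!) = 15n ln(15n) − 15n + O(ln n).
  S_n = 15n ln(15n) − 15n − 15n ln(n/18) + O(ln n)
      = 15n ln(15n) − 15n ln n + 15n ln 18 − 15n + O(ln n)
      = 15n ln 15 + 15n ln 18 − 15n + O(ln n)
      = 15n (ln 270 − 1) + O(ln n).
Numerically ln(270) − 1 ≈ 4.5984.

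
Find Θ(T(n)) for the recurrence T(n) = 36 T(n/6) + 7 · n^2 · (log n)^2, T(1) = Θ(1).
T(n) = Θ(n^2 · (log n)^3)

Here log_6 36 = 2 and f(n) = 7 · n^2 · (log n)^2 = Θ(n^(log_6 36) · (log n)^2). This is the extended Case 2 of the master theorem (f matches the critical exponent up to log factors), giving T(n) = Θ(n^(log_6 36) · (log n)^(2+1)) = Θ(n^2 · (log n)^3).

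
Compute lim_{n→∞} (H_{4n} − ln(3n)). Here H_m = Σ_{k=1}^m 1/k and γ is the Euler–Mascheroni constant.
lim = ln(4/3) + γ

By Euler-Maclaurin, H_m = ln m + γ + O(1/m). So
  H_{4n} − ln(3n) = ln(4n) + γ − ln(3n) + O(1/n)
                       = ln(4/3) + γ + O(1/n).
Hence the limit is ln(4/3) + γ.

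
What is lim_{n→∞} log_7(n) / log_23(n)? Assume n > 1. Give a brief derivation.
lim = ln(23) / ln(7) = log_7(23)

Change of base: log_7(n) = ln n / ln 7 and log_23(n) = ln n / ln 23. The ratio is (ln n / ln 7) · (ln 23 / ln n) = ln 23 / ln 7, a constant independent of n. So the limit is ln 23 / ln 7 = log_7(23).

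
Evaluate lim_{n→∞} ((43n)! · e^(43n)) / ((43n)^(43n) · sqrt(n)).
lim = sqrt(2π·43)

Stirling: (43n)! ~ sqrt(2π·43n) · (43n/e)^(43n). Hence
  (43n)! · e^(43n) / (43n)^(43n) ~ sqrt(2π·43n).
Dividing by sqrt(n): sqrt(2π·43n) / sqrt(n) = sqrt(2π·43) · n^((1−1)/2), so the limit is sqrt(2π·43).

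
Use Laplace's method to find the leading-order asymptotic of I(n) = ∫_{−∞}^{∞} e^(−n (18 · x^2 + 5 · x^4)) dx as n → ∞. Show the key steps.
I(n) ~ sqrt(π/(18n))

φ(x) = 18 · x^2 + 5 · x^4 has its unique global minimum at x* = 0 (since φ'(x) = 36x + 20x^3 = 0 only at x = 0 for real x with both coefficients positive, and φ → ∞ as |x| → ∞). At x* = 0, φ(0) = 0 and φ''(0) = 36. Laplace's method then gives
  I(n) ~ sqrt(2π / (n · φ''(0))) · e^(−n φ(0)) = sqrt(2π / (36n)) = sqrt(π/(18n)).
The 5 · x^4 term contributes only at subleading order (an O(1/n) relative correction).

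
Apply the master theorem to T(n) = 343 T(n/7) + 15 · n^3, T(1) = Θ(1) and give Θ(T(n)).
T(n) = Θ(n^3 log n)

log_7 343 = 3, and f(n) = 15 · n^3 = Θ(n^(log_7 343)). This is Case 2 of the master theorem: T(n) = Θ(f(n) · log n) = Θ(n^3 log n).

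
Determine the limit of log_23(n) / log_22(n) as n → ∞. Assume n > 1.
lim = ln(22) / ln(23) = log_23(22)

Change of base: log_23(n) = ln n / ln 23 and log_22(n) = ln n / ln 22. The ratio is (ln n / ln 23) · (ln 22 / ln n) = ln 22 / ln 23, a constant independent of n. So the limit is ln 22 / ln 23 = log_23(22).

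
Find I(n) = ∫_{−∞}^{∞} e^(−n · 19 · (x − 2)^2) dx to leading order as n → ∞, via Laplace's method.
I(n) = sqrt(π/(19n))

Here φ(x) = 19 · (x − 2)^2 has its unique minimum at x* = 2 with φ(x*) = 0 and φ''(x*) = 38. Laplace's method gives
  I(n) ~ e^(−n φ(x*)) · sqrt(2π / (n · φ''(x*))) = sqrt(2π / (38n)) = sqrt(π/(19n)).
This is exact: substituting u = (x − 2)·sqrt(19n) gives I(n) = (1/sqrt(19n)) ∫_{−∞}^{∞} e^(−u^2) du = sqrt(π/(19n)).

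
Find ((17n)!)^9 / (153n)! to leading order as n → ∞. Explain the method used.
((17n)!)^9/(153n)! ~ ((2π·17n)^(8/2) / 3) · 9^(−9·17n)  →  0

Write N = 17n. Stirling: N! ~ sqrt(2π N)(N/e)^N and (9N)! ~ sqrt(2π·9N)·(9N/e)^(9N).
  (N!)^9/(9N)! ~ (2π N)^(9/2) (N/e)^(9N) / [sqrt(2π·9N) (9N/e)^(9N)]
     = (2π N)^(9/2) / sqrt(2π·9N) · (N/(9N))^(9N)
     = (2π N)^((9−1)/2) / 3 · 9^(−9N).
Since 9^9 > 1, the factor 9^(−9N) decays exponentially, so the ratio → 0. Substituting N = 17n gives the stated form.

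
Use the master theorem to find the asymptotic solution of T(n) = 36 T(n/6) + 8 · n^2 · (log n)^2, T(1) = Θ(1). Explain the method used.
T(n) = Θ(n^2 · (log n)^3)

Here log_6 36 = 2 and f(n) = 8 · n^2 · (log n)^2 = Θ(n^(log_6 36) · (log n)^2). This is the extended Case 2 of the master theorem (f matches the critical exponent up to log factors), giving T(n) = Θ(n^(log_6 36) · (log n)^(2+1)) = Θ(n^2 · (log n)^3).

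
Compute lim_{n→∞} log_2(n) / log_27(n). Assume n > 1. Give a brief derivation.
lim = ln(27) / ln(2) = log_2(27)

Change of base: log_2(n) = ln n / ln 2 and log_27(n) = ln n / ln 27. The ratio is (ln n / ln 2) · (ln 27 / ln n) = ln 27 / ln 2, a constant independent of n. So the limit is ln 27 / ln 2 = log_2(27).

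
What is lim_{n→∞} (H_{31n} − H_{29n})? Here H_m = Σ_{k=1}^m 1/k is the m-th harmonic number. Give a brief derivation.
lim = ln(31/29)

Euler-Maclaurin gives H_m = ln m + γ + 1/(2m) + O(1/m^2). The γ and O(1/m) terms cancel in the difference:
  H_{31n} − H_{29n} = ln(31n) − ln(29n) + O(1/n) = ln(31/29) + O(1/n).
Hence the limit is ln(31/29).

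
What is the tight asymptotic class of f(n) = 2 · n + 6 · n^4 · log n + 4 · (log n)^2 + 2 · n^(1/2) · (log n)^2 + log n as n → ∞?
f(n) ∈ Θ(n^4 · log n)

Compare the terms by growth order. For large n, n^a · (log n)^b dominates n^a' · (log n)^b' iff a > a', or (a = a' and b > b'). Ranking the 5 terms shows the dominant one is 6 · n^4 · log n. Hence f(n) ∈ Θ(n^4 · log n).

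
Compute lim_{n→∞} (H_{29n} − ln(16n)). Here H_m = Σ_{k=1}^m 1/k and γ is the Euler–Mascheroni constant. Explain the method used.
lim = ln(29/16) + γ

By Euler-Maclaurin, H_m = ln m + γ + O(1/m). So
  H_{29n} − ln(16n) = ln(29n) + γ − ln(16n) + O(1/n)
                       = ln(29/16) + γ + O(1/n).
Hence the limit is ln(29/16) + γ.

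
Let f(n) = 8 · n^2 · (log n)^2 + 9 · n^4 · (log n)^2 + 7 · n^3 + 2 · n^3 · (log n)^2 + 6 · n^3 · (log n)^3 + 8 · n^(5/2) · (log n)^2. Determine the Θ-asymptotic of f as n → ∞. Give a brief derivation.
f(n) ∈ Θ(n^4 · (log n)^2)

Compare the terms by growth order. For large n, n^a · (log n)^b dominates n^a' · (log n)^b' iff a > a', or (a = a' and b > b'). Ranking the 6 terms shows the dominant one is 9 · n^4 · (log n)^2. Hence f(n) ∈ Θ(n^4 · (log n)^2).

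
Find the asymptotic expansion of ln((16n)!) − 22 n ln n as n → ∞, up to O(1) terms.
ln((16n)!) − 22 n ln n = −6 n ln n + 16(ln 16 − 1) n + (1/2) ln(2π·16n) + O(1/n)

Stirling: ln((16n)!) = 16n ln(16n) − 16n + (1/2) ln(2π·16n) + O(1/n).
Expand 16n ln(16n) = 16n (ln n + ln 16) = 16n ln n + 16n ln 16.
Subtract 22n ln n: leading term is (16 − 22) n ln n = −6 n ln n. The next term is 16n ln 16 − 16n = 16(ln 16 − 1) n. Then the (1/2) ln(2π·16n) correction.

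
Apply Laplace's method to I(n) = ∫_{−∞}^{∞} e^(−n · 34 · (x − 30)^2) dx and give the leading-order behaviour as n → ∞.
I(n) = sqrt(π/(34n))

Here φ(x) = 34 · (x − 30)^2 has its unique minimum at x* = 30 with φ(x*) = 0 and φ''(x*) = 68. Laplace's method gives
  I(n) ~ e^(−n φ(x*)) · sqrt(2π / (n · φ''(x*))) = sqrt(2π / (68n)) = sqrt(π/(34n)).
This is exact: substituting u = (x − 30)·sqrt(34n) gives I(n) = (1/sqrt(34n)) ∫_{−∞}^{∞} e^(−u^2) du = sqrt(π/(34n)).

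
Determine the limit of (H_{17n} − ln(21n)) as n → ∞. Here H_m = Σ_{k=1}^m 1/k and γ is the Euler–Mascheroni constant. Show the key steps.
lim = ln(17/21) + γ

By Euler-Maclaurin, H_m = ln m + γ + O(1/m). So
  H_{17n} − ln(21n) = ln(17n) + γ − ln(21n) + O(1/n)
                       = ln(17/21) + γ + O(1/n).
Hence the limit is ln(17/21) + γ.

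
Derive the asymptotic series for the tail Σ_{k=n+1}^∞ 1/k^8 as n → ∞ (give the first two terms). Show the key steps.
Σ_{k>n} 1/k^8 = 1/(7 · n^7) − 1/(2 · n^8) + O(1/n^9)

Compare to the integral: ∫_{n}^∞ x^(−8) dx = [−x^(−7)/7]_{n}^∞ = 1/((8−1)·n^7). The Euler-Maclaurin correction adds −f(n)/2 = −1/(2·n^8). Euler-Maclaurin then gives
  Σ_{k>n} 1/k^8 = ∫_{n}^∞ dx/x^8 − 1/(2·n^8) + O(1/n^9).
(Equivalently this is ζ(8) − Σ_{k≤n} 1/k^8.)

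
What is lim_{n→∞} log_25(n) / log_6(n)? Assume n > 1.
lim = ln(6) / ln(25) = log_25(6)

Change of base: log_25(n) = ln n / ln 25 and log_6(n) = ln n / ln 6. The ratio is (ln n / ln 25) · (ln 6 / ln n) = ln 6 / ln 25, a constant independent of n. So the limit is ln 6 / ln 25 = log_25(6).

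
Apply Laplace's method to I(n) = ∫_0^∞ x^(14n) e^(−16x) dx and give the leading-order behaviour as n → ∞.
I(n) ~ (sqrt(2π·14n) / 16) · (14n/(16e))^(14n)

Write the integrand as exp(14n ln x − 16x) and set f(x) = 14n ln x − 16x. Then f'(x) = 14n/x − 16 = 0 at x* = 14n/16, and f''(x*) = −14n/x*^2 = −16^2/(14n). Laplace's method (interior maximum) gives
  I(n) ~ e^(f(x*)) · sqrt(2π / |f''(x*)|)
        = exp(14n ln(14n/16) − 14n) · sqrt(2π · 14n / 16^2)
        = (14n/16)^(14n) e^(−14n) · sqrt(2π·14n) / 16
        = (sqrt(2π·14n) / 16) · (14n/(16e))^(14n).
This matches Γ(14n+1)/16^(14n+1) with Stirling applied to Γ.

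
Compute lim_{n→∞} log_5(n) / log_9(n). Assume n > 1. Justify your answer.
lim = ln(9) / ln(5) = log_5(9)

Change of base: log_5(n) = ln n / ln 5 and log_9(n) = ln n / ln 9. The ratio is (ln n / ln 5) · (ln 9 / ln n) = ln 9 / ln 5, a constant independent of n. So the limit is ln 9 / ln 5 = log_5(9).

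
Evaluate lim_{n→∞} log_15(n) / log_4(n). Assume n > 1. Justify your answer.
lim = ln(4) / ln(15) = log_15(4)

Change of base: log_15(n) = ln n / ln 15 and log_4(n) = ln n / ln 4. The ratio is (ln n / ln 15) · (ln 4 / ln n) = ln 4 / ln 15, a constant independent of n. So the limit is ln 4 / ln 15 = log_15(4).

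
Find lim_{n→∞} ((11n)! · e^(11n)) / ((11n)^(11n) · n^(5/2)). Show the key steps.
lim = 0

Stirling: (11n)! ~ sqrt(2π·11n) · (11n/e)^(11n). Hence
  (11n)! · e^(11n) / (11n)^(11n) ~ sqrt(2π·11n).
Dividing by n^(5/2): sqrt(2π·11n) / n^(5/2) = sqrt(2π·11) · n^((1−5)/2), so the expression behaves like sqrt(2π·11) · n^((1−5)/2) → 0.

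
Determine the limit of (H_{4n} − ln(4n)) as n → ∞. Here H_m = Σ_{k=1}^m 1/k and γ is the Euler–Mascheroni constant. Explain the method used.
lim = γ

By Euler-Maclaurin, H_m = ln m + γ + O(1/m). So
  H_{4n} − ln(4n) = ln(4n) + γ − ln(4n) + O(1/n)
                       = ln(4/4) + γ + O(1/n).
Hence the limit is γ (since ln 1 = 0).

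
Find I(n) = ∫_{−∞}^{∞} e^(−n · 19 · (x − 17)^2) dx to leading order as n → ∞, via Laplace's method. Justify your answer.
I(n) = sqrt(π/(19n))

Here φ(x) = 19 · (x − 17)^2 has its unique minimum at x* = 17 with φ(x*) = 0 and φ''(x*) = 38. Laplace's method gives
  I(n) ~ e^(−n φ(x*)) · sqrt(2π / (n · φ''(x*))) = sqrt(2π / (38n)) = sqrt(π/(19n)).
This is exact: substituting u = (x − 17)·sqrt(19n) gives I(n) = (1/sqrt(19n)) ∫_{−∞}^{∞} e^(−u^2) du = sqrt(π/(19n)).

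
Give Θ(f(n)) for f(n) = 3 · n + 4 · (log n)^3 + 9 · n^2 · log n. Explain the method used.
f(n) ∈ Θ(n^2 · log n)

Compare the terms by growth order. For large n, n^a · (log n)^b dominates n^a' · (log n)^b' iff a > a', or (a = a' and b > b'). Ranking the 3 terms shows the dominant one is 9 · n^2 · log n. Hence f(n) ∈ Θ(n^2 · log n).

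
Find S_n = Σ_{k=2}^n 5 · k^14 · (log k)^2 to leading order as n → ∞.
S_n ~ n^15 · (log n)^2 / 3

By integral comparison, S_n = ∫_1^n 5 · x^14 · (log x)^2 dx + O(n^14 · (log n)^2). For the integral, the leading term of ∫_1^n x^14 (log x)^2 dx is n^15/15 · (log n)^2 (by repeated integration by parts; each step lowers the log-exponent and produces a relatively O(1/log n) correction). Hence S_n ~ n^15 · (log n)^2 / 3.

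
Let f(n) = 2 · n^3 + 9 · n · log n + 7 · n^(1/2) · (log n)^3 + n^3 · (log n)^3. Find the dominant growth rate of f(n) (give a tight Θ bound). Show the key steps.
f(n) ∈ Θ(n^3 · (log n)^3)

Compare the terms by growth order. For large n, n^a · (log n)^b dominates n^a' · (log n)^b' iff a > a', or (a = a' and b > b'). Ranking the 4 terms shows the dominant one is n^3 · (log n)^3. Hence f(n) ∈ Θ(n^3 · (log n)^3).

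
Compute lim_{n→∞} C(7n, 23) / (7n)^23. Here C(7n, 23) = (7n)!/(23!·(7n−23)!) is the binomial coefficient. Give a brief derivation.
lim = 1/23! = 1/25852016738884976640000

With N = 7n → ∞: C(N, 23) / N^23 = [N(N−1)…(N−22)] / (23! · N^23) = (1/23!) · 1 · (1 − 1/(7n)) · … · (1 − 22/(7n)). Each factor → 1 as N → ∞, so the limit is 1/23! = 1/25852016738884976640000.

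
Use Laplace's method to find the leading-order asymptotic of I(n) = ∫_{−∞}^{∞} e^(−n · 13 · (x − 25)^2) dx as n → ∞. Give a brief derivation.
I(n) = sqrt(π/(13n))

Here φ(x) = 13 · (x − 25)^2 has its unique minimum at x* = 25 with φ(x*) = 0 and φ''(x*) = 26. Laplace's method gives
  I(n) ~ e^(−n φ(x*)) · sqrt(2π / (n · φ''(x*))) = sqrt(2π / (26n)) = sqrt(π/(13n)).
This is exact: substituting u = (x − 25)·sqrt(13n) gives I(n) = (1/sqrt(13n)) ∫_{−∞}^{∞} e^(−u^2) du = sqrt(π/(13n)).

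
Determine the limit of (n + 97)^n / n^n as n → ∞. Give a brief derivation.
lim = e^97

Rewrite as (1 + 97/n)^(n). By the standard limit (1 + x/n)^n → e^x, we have (1 + 97/n)^n → e^97, and raising to the 1st power gives e^97.
More precisely, ln[(1 + 97/n)^(n)] = n · ln(1 + 97/n) = n · (97/n + O(1/n^2)) = 97 + O(1/n) → 97.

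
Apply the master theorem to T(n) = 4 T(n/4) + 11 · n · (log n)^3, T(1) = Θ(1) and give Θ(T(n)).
T(n) = Θ(n · (log n)^4)

Here log_4 4 = 1 and f(n) = 11 · n · (log n)^3 = Θ(n^(log_4 4) · (log n)^3). This is the extended Case 2 of the master theorem (f matches the critical exponent up to log factors), giving T(n) = Θ(n^(log_4 4) · (log n)^(3+1)) = Θ(n · (log n)^4).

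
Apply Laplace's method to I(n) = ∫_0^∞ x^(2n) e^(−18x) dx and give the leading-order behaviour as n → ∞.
I(n) ~ (sqrt(2π·2n) / 18) · (2n/(18e))^(2n)

Write the integrand as exp(2n ln x − 18x) and set f(x) = 2n ln x − 18x. Then f'(x) = 2n/x − 18 = 0 at x* = 2n/18, and f''(x*) = −2n/x*^2 = −18^2/(2n). Laplace's method (interior maximum) gives
  I(n) ~ e^(f(x*)) · sqrt(2π / |f''(x*)|)
        = exp(2n ln(2n/18) − 2n) · sqrt(2π · 2n / 18^2)
        = (2n/18)^(2n) e^(−2n) · sqrt(2π·2n) / 18
        = (sqrt(2π·2n) / 18) · (2n/(18e))^(2n).
This matches Γ(2n+1)/18^(2n+1) with Stirling applied to Γ.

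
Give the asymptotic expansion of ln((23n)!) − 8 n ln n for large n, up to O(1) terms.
ln((23n)!) − 8 n ln n = 15 n ln n + 23(ln 23 − 1) n + (1/2) ln(2π·23n) + O(1/n)

Stirling: ln((23n)!) = 23n ln(23n) − 23n + (1/2) ln(2π·23n) + O(1/n).
Expand 23n ln(23n) = 23n (ln n + ln 23) = 23n ln n + 23n ln 23.
Subtract 8n ln n: leading term is (23 − 8) n ln n = 15 n ln n. The next term is 23n ln 23 − 23n = 23(ln 23 − 1) n. Then the (1/2) ln(2π·23n) correction.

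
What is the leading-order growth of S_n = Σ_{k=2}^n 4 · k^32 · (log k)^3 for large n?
S_n ~ 4 · n^33 · (log n)^3 / 33

By integral comparison, S_n = ∫_1^n 4 · x^32 · (log x)^3 dx + O(n^32 · (log n)^3). For the integral, the leading term of ∫_1^n x^32 (log x)^3 dx is n^33/33 · (log n)^3 (by repeated integration by parts; each step lowers the log-exponent and produces a relatively O(1/log n) correction). Hence S_n ~ 4 · n^33 · (log n)^3 / 33.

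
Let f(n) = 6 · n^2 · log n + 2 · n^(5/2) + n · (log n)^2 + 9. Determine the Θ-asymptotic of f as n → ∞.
f(n) ∈ Θ(n^(5/2))

Compare the terms by growth order. For large n, n^a · (log n)^b dominates n^a' · (log n)^b' iff a > a', or (a = a' and b > b'). Ranking the 4 terms shows the dominant one is 2 · n^(5/2). Hence f(n) ∈ Θ(n^(5/2)).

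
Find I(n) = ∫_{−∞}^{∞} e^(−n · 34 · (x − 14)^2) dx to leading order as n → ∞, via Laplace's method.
I(n) = sqrt(π/(34n))

Here φ(x) = 34 · (x − 14)^2 has its unique minimum at x* = 14 with φ(x*) = 0 and φ''(x*) = 68. Laplace's method gives
  I(n) ~ e^(−n φ(x*)) · sqrt(2π / (n · φ''(x*))) = sqrt(2π / (68n)) = sqrt(π/(34n)).
This is exact: substituting u = (x − 14)·sqrt(34n) gives I(n) = (1/sqrt(34n)) ∫_{−∞}^{∞} e^(−u^2) du = sqrt(π/(34n)).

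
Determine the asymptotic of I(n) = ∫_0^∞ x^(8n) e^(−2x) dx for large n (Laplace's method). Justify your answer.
I(n) ~ (sqrt(2π·8n) / 2) · (8n/(2e))^(8n)

Write the integrand as exp(8n ln x − 2x) and set f(x) = 8n ln x − 2x. Then f'(x) = 8n/x − 2 = 0 at x* = 8n/2, and f''(x*) = −8n/x*^2 = −2^2/(8n). Laplace's method (interior maximum) gives
  I(n) ~ e^(f(x*)) · sqrt(2π / |f''(x*)|)
        = exp(8n ln(8n/2) − 8n) · sqrt(2π · 8n / 2^2)
        = (8n/2)^(8n) e^(−8n) · sqrt(2π·8n) / 2
        = (sqrt(2π·8n) / 2) · (8n/(2e))^(8n).
This matches Γ(8n+1)/2^(8n+1) with Stirling applied to Γ.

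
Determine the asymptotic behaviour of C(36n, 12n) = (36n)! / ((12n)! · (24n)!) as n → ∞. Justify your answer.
C(36n, 12n) ~ (27/4)^(12n) · sqrt(3/(4π·12n))

Write N = 12n. Apply Stirling to each factorial:
  (3N)! ~ sqrt(2π·3N) · (3N/e)^(3N),
  N! ~ sqrt(2π N) · (N/e)^N,
  (2N)! ~ sqrt(2π·2N) · (2N/e)^(2N).
The exponential factors combine to (3N)^(3N) / (N^N · (2N)^(2N)) = 3^(3N)/2^(2N) = (3^3/2^2)^N = (27/4)^N.
The square-root prefactors combine to sqrt(2π·3N) / (sqrt(2π N)·sqrt(2π·2N)) = sqrt(3 / (2π·2·N)) = sqrt(3/(4π·12n)).
Substituting N = 12n: C(36n, 12n) ~ (27/4)^(12n) · sqrt(3/(4π·12n)).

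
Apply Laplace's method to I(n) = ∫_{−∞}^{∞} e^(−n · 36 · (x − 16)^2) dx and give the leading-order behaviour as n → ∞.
I(n) = sqrt(π/(36n))

Here φ(x) = 36 · (x − 16)^2 has its unique minimum at x* = 16 with φ(x*) = 0 and φ''(x*) = 72. Laplace's method gives
  I(n) ~ e^(−n φ(x*)) · sqrt(2π / (n · φ''(x*))) = sqrt(2π / (72n)) = sqrt(π/(36n)).
This is exact: substituting u = (x − 16)·sqrt(36n) gives I(n) = (1/sqrt(36n)) ∫_{−∞}^{∞} e^(−u^2) du = sqrt(π/(36n)).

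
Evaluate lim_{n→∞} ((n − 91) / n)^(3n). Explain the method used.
lim = e^(−273)

Rewrite as (1 − 91/n)^(3n). By the standard limit (1 + x/n)^n → e^x, we have (1 − 91/n)^n → e^(−91), and raising to the 3rd power gives e^(−273).
More precisely, ln[(1 − 91/n)^(3n)] = 3n · ln(1 − 91/n) = 3n · (-91/n + O(1/n^2)) = -273 + O(1/n) → -273.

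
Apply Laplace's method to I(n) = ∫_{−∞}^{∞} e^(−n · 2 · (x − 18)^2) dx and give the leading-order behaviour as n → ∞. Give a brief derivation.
I(n) = sqrt(π/(2n))

Here φ(x) = 2 · (x − 18)^2 has its unique minimum at x* = 18 with φ(x*) = 0 and φ''(x*) = 4. Laplace's method gives
  I(n) ~ e^(−n φ(x*)) · sqrt(2π / (n · φ''(x*))) = sqrt(2π / (4n)) = sqrt(π/(2n)).
This is exact: substituting u = (x − 18)·sqrt(2n) gives I(n) = (1/sqrt(2n)) ∫_{−∞}^{∞} e^(−u^2) du = sqrt(π/(2n)).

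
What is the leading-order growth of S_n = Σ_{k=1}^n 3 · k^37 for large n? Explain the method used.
S_n ~ 3 · n^38 / 38

By integral comparison (Euler-Maclaurin), Σ_{k=1}^n 3 · k^37 = 3 · ∫_0^n x^37 dx + O(n^37) = 3 · n^38/38 + O(n^37). (Equivalently, Faulhaber's formula gives the same leading term.)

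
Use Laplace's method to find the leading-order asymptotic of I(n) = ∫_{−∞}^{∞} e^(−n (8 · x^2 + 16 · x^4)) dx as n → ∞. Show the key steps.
I(n) ~ sqrt(π/(8n))

φ(x) = 8 · x^2 + 16 · x^4 has its unique global minimum at x* = 0 (since φ'(x) = 16x + 64x^3 = 0 only at x = 0 for real x with both coefficients positive, and φ → ∞ as |x| → ∞). At x* = 0, φ(0) = 0 and φ''(0) = 16. Laplace's method then gives
  I(n) ~ sqrt(2π / (n · φ''(0))) · e^(−n φ(0)) = sqrt(2π / (16n)) = sqrt(π/(8n)).
The 16 · x^4 term contributes only at subleading order (an O(1/n) relative correction).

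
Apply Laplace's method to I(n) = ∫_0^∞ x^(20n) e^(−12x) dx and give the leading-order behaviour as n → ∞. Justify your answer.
I(n) ~ (sqrt(2π·20n) / 12) · (20n/(12e))^(20n)

Write the integrand as exp(20n ln x − 12x) and set f(x) = 20n ln x − 12x. Then f'(x) = 20n/x − 12 = 0 at x* = 20n/12, and f''(x*) = −20n/x*^2 = −12^2/(20n). Laplace's method (interior maximum) gives
  I(n) ~ e^(f(x*)) · sqrt(2π / |f''(x*)|)
        = exp(20n ln(20n/12) − 20n) · sqrt(2π · 20n / 12^2)
        = (20n/12)^(20n) e^(−20n) · sqrt(2π·20n) / 12
        = (sqrt(2π·20n) / 12) · (20n/(12e))^(20n).
This matches Γ(20n+1)/12^(20n+1) with Stirling applied to Γ.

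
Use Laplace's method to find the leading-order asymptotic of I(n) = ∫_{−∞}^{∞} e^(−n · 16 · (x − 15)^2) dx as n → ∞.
I(n) = sqrt(π/(16n))

Here φ(x) = 16 · (x − 15)^2 has its unique minimum at x* = 15 with φ(x*) = 0 and φ''(x*) = 32. Laplace's method gives
  I(n) ~ e^(−n φ(x*)) · sqrt(2π / (n · φ''(x*))) = sqrt(2π / (32n)) = sqrt(π/(16n)).
This is exact: substituting u = (x − 15)·sqrt(16n) gives I(n) = (1/sqrt(16n)) ∫_{−∞}^{∞} e^(−u^2) du = sqrt(π/(16n)).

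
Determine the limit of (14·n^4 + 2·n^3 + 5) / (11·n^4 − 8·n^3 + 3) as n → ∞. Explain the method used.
lim = 14/11

For large n the leading n^4 terms dominate both numerator and denominator. Dividing top and bottom by n^4, every other term tends to 0, leaving 14/11.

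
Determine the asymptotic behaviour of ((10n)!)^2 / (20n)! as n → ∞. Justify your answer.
((10n)!)^2/(20n)! ~ ((2π·10n)^(1/2) / sqrt(2)) · 2^(−2·10n)  →  0

Write N = 10n. Stirling: N! ~ sqrt(2π N)(N/e)^N and (2N)! ~ sqrt(2π·2N)·(2N/e)^(2N).
  (N!)^2/(2N)! ~ (2π N)^(2/2) (N/e)^(2N) / [sqrt(2π·2N) (2N/e)^(2N)]
     = (2π N)^(2/2) / sqrt(2π·2N) · (N/(2N))^(2N)
     = (2π N)^((2−1)/2) / sqrt(2) · 2^(−2N).
Since 2^2 > 1, the factor 2^(−2N) decays exponentially, so the ratio → 0. Substituting N = 10n gives the stated form.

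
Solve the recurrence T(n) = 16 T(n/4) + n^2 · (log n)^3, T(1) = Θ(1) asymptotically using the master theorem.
T(n) = Θ(n^2 · (log n)^4)

Here log_4 16 = 2 and f(n) = n^2 · (log n)^3 = Θ(n^(log_4 16) · (log n)^3). This is the extended Case 2 of the master theorem (f matches the critical exponent up to log factors), giving T(n) = Θ(n^(log_4 16) · (log n)^(3+1)) = Θ(n^2 · (log n)^4).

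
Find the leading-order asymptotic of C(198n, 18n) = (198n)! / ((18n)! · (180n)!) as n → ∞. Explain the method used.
C(198n, 18n) ~ (285311670611/10000000000)^(18n) · sqrt(11/(20π·18n))

Write N = 18n. Apply Stirling to each factorial:
  (11N)! ~ sqrt(2π·11N) · (11N/e)^(11N),
  N! ~ sqrt(2π N) · (N/e)^N,
  (10N)! ~ sqrt(2π·10N) · (10N/e)^(10N).
The exponential factors combine to (11N)^(11N) / (N^N · (10N)^(10N)) = 11^(11N)/10^(10N) = (11^11/10^10)^N = (285311670611/10000000000)^N.
The square-root prefactors combine to sqrt(2π·11N) / (sqrt(2π N)·sqrt(2π·10N)) = sqrt(11 / (2π·10·N)) = sqrt(11/(20π·18n)).
Substituting N = 18n: C(198n, 18n) ~ (285311670611/10000000000)^(18n) · sqrt(11/(20π·18n)).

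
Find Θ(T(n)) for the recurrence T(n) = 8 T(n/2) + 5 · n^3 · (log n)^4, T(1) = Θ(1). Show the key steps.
T(n) = Θ(n^3 · (log n)^5)

Here log_2 8 = 3 and f(n) = 5 · n^3 · (log n)^4 = Θ(n^(log_2 8) · (log n)^4). This is the extended Case 2 of the master theorem (f matches the critical exponent up to log factors), giving T(n) = Θ(n^(log_2 8) · (log n)^(4+1)) = Θ(n^3 · (log n)^5).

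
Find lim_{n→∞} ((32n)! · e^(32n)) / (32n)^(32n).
lim = ∞

Stirling: (32n)! ~ sqrt(2π·32n) · (32n/e)^(32n). Hence
  (32n)! · e^(32n) / (32n)^(32n) ~ sqrt(2π·32n) = sqrt(2π·32) · sqrt(n) → ∞.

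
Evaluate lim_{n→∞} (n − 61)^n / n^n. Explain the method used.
lim = e^(−61)

Rewrite as (1 − 61/n)^(n). By the standard limit (1 + x/n)^n → e^x, we have (1 − 61/n)^n → e^(−61), and raising to the 1st power gives e^(−61).
More precisely, ln[(1 − 61/n)^(n)] = n · ln(1 − 61/n) = n · (-61/n + O(1/n^2)) = -61 + O(1/n) → -61.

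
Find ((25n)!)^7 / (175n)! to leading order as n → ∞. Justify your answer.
((25n)!)^7/(175n)! ~ ((2π·25n)^(6/2) / sqrt(7)) · 7^(−7·25n)  →  0

Write N = 25n. Stirling: N! ~ sqrt(2π N)(N/e)^N and (7N)! ~ sqrt(2π·7N)·(7N/e)^(7N).
  (N!)^7/(7N)! ~ (2π N)^(7/2) (N/e)^(7N) / [sqrt(2π·7N) (7N/e)^(7N)]
     = (2π N)^(7/2) / sqrt(2π·7N) · (N/(7N))^(7N)
     = (2π N)^((7−1)/2) / sqrt(7) · 7^(−7N).
Since 7^7 > 1, the factor 7^(−7N) decays exponentially, so the ratio → 0. Substituting N = 25n gives the stated form.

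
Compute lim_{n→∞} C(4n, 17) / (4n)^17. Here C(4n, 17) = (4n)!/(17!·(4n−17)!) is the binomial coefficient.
lim = 1/17! = 1/355687428096000

With N = 4n → ∞: C(N, 17) / N^17 = [N(N−1)…(N−16)] / (17! · N^17) = (1/17!) · 1 · (1 − 1/(4n)) · … · (1 − 16/(4n)). Each factor → 1 as N → ∞, so the limit is 1/17! = 1/355687428096000.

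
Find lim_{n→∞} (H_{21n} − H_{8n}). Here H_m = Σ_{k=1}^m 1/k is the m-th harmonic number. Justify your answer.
lim = ln(21/8)

Euler-Maclaurin gives H_m = ln m + γ + 1/(2m) + O(1/m^2). The γ and O(1/m) terms cancel in the difference:
  H_{21n} − H_{8n} = ln(21n) − ln(8n) + O(1/n) = ln(21/8) + O(1/n).
Hence the limit is ln(21/8).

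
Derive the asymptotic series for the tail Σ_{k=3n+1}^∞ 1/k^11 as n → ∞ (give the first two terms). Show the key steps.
Σ_{k>3n} 1/k^11 = 1/(10 · (3n)^10) − 1/(2 · (3n)^11) + O(1/(3n)^12)

Compare to the integral: ∫_{3n}^∞ x^(−11) dx = [−x^(−10)/10]_{3n}^∞ = 1/((11−1)·(3n)^10). The Euler-Maclaurin correction adds −f(3n)/2 = −1/(2·(3n)^11). Euler-Maclaurin then gives
  Σ_{k>3n} 1/k^11 = ∫_{3n}^∞ dx/x^11 − 1/(2·(3n)^11) + O(1/(3n)^12).
(Equivalently this is ζ(11) − Σ_{k≤3n} 1/k^11.)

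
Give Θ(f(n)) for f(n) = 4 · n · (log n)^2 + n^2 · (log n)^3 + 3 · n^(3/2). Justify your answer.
f(n) ∈ Θ(n^2 · (log n)^3)

Compare the terms by growth order. For large n, n^a · (log n)^b dominates n^a' · (log n)^b' iff a > a', or (a = a' and b > b'). Ranking the 3 terms shows the dominant one is n^2 · (log n)^3. Hence f(n) ∈ Θ(n^2 · (log n)^3).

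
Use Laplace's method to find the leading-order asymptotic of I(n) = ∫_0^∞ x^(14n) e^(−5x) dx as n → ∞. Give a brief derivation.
I(n) ~ (sqrt(2π·14n) / 5) · (14n/(5e))^(14n)

Write the integrand as exp(14n ln x − 5x) and set f(x) = 14n ln x − 5x. Then f'(x) = 14n/x − 5 = 0 at x* = 14n/5, and f''(x*) = −14n/x*^2 = −5^2/(14n). Laplace's method (interior maximum) gives
  I(n) ~ e^(f(x*)) · sqrt(2π / |f''(x*)|)
        = exp(14n ln(14n/5) − 14n) · sqrt(2π · 14n / 5^2)
        = (14n/5)^(14n) e^(−14n) · sqrt(2π·14n) / 5
        = (sqrt(2π·14n) / 5) · (14n/(5e))^(14n).
This matches Γ(14n+1)/5^(14n+1) with Stirling applied to Γ.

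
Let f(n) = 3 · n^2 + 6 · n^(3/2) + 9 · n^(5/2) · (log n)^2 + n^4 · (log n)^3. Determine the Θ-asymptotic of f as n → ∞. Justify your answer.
f(n) ∈ Θ(n^4 · (log n)^3)

Compare the terms by growth order. For large n, n^a · (log n)^b dominates n^a' · (log n)^b' iff a > a', or (a = a' and b > b'). Ranking the 4 terms shows the dominant one is n^4 · (log n)^3. Hence f(n) ∈ Θ(n^4 · (log n)^3).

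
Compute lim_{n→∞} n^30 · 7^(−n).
lim = 0

Exponentials with base > 1 dominate every fixed polynomial: for any fixed c, n^c / 7^n → 0 as n → ∞ (e.g. by the ratio test, or by writing 7^n = e^(n ln 7) and noting e^(n ln 7) / n^c → ∞). Hence n^30 · 7^(−n) = n^30 / 7^n → 0.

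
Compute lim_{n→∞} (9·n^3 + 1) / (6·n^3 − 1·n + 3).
lim = 9/6 = 3/2

For large n the leading n^3 terms dominate both numerator and denominator. Dividing top and bottom by n^3, every other term tends to 0, leaving 9/6 = 3/2.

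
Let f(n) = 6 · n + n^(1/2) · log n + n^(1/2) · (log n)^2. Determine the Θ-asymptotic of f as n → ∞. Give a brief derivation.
f(n) ∈ Θ(n)

Compare the terms by growth order. For large n, n^a · (log n)^b dominates n^a' · (log n)^b' iff a > a', or (a = a' and b > b'). Ranking the 3 terms shows the dominant one is 6 · n. Hence f(n) ∈ Θ(n).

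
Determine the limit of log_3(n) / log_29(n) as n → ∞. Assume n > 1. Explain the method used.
lim = ln(29) / ln(3) = log_3(29)

Change of base: log_3(n) = ln n / ln 3 and log_29(n) = ln n / ln 29. The ratio is (ln n / ln 3) · (ln 29 / ln n) = ln 29 / ln 3, a constant independent of n. So the limit is ln 29 / ln 3 = log_3(29).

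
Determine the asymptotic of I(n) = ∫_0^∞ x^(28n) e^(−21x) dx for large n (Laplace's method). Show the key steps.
I(n) ~ (sqrt(2π·28n) / 21) · (28n/(21e))^(28n)

Write the integrand as exp(28n ln x − 21x) and set f(x) = 28n ln x − 21x. Then f'(x) = 28n/x − 21 = 0 at x* = 28n/21, and f''(x*) = −28n/x*^2 = −21^2/(28n). Laplace's method (interior maximum) gives
  I(n) ~ e^(f(x*)) · sqrt(2π / |f''(x*)|)
        = exp(28n ln(28n/21) − 28n) · sqrt(2π · 28n / 21^2)
        = (28n/21)^(28n) e^(−28n) · sqrt(2π·28n) / 21
        = (sqrt(2π·28n) / 21) · (28n/(21e))^(28n).
This matches Γ(28n+1)/21^(28n+1) with Stirling applied to Γ.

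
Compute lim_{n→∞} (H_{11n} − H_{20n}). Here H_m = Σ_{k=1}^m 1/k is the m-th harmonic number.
lim = ln(11/20)

Euler-Maclaurin gives H_m = ln m + γ + 1/(2m) + O(1/m^2). The γ and O(1/m) terms cancel in the difference:
  H_{11n} − H_{20n} = ln(11n) − ln(20n) + O(1/n) = ln(11/20) + O(1/n).
Hence the limit is ln(11/20).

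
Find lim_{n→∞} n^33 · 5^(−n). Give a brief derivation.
lim = 0

Exponentials with base > 1 dominate every fixed polynomial: for any fixed c, n^c / 5^n → 0 as n → ∞ (e.g. by the ratio test, or by writing 5^n = e^(n ln 5) and noting e^(n ln 5) / n^c → ∞). Hence n^33 · 5^(−n) = n^33 / 5^n → 0.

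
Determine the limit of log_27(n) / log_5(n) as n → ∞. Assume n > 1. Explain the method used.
lim = ln(5) / ln(27) = log_27(5)

Change of base: log_27(n) = ln n / ln 27 and log_5(n) = ln n / ln 5. The ratio is (ln n / ln 27) · (ln 5 / ln n) = ln 5 / ln 27, a constant independent of n. So the limit is ln 5 / ln 27 = log_27(5).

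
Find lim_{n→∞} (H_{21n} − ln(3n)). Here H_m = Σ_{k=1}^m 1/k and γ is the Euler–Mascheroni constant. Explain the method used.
lim = ln 7 + γ

By Euler-Maclaurin, H_m = ln m + γ + O(1/m). So
  H_{21n} − ln(3n) = ln(21n) + γ − ln(3n) + O(1/n)
                       = ln(21/3) + γ + O(1/n).
Hence the limit is ln(21/3) + γ (= ln 7).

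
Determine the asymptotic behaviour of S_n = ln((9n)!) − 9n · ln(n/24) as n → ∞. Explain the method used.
S_n ~ 9n · (ln 216 − 1) + O(ln n)

Stirling: ln((9n)!) = 9n ln(9n) − 9n + O(ln n).
  S_n = 9n ln(9n) − 9n − 9n ln(n/24) + O(ln n)
      = 9n ln(9n) − 9n ln n + 9n ln 24 − 9n + O(ln n)
      = 9n ln 9 + 9n ln 24 − 9n + O(ln n)
      = 9n (ln 216 − 1) + O(ln n).
Numerically ln(216) − 1 ≈ 4.3753.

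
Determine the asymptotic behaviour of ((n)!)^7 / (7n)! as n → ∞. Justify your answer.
((n)!)^7/(7n)! ~ ((2π·n)^(6/2) / sqrt(7)) · 7^(−7·n)  →  0

Write N = n. Stirling: N! ~ sqrt(2π N)(N/e)^N and (7N)! ~ sqrt(2π·7N)·(7N/e)^(7N).
  (N!)^7/(7N)! ~ (2π N)^(7/2) (N/e)^(7N) / [sqrt(2π·7N) (7N/e)^(7N)]
     = (2π N)^(7/2) / sqrt(2π·7N) · (N/(7N))^(7N)
     = (2π N)^((7−1)/2) / sqrt(7) · 7^(−7N).
Since 7^7 > 1, the factor 7^(−7N) decays exponentially, so the ratio → 0. Substituting N = n gives the stated form.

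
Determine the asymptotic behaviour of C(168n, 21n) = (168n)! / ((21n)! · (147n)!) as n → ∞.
C(168n, 21n) ~ (16777216/823543)^(21n) · sqrt(4/(7π·21n))

Write N = 21n. Apply Stirling to each factorial:
  (8N)! ~ sqrt(2π·8N) · (8N/e)^(8N),
  N! ~ sqrt(2π N) · (N/e)^N,
  (7N)! ~ sqrt(2π·7N) · (7N/e)^(7N).
The exponential factors combine to (8N)^(8N) / (N^N · (7N)^(7N)) = 8^(8N)/7^(7N) = (8^8/7^7)^N = (16777216/823543)^N.
The square-root prefactors combine to sqrt(2π·8N) / (sqrt(2π N)·sqrt(2π·7N)) = sqrt(8 / (2π·7·N)) = sqrt(4/(7π·21n)).
Substituting N = 21n: C(168n, 21n) ~ (16777216/823543)^(21n) · sqrt(4/(7π·21n)).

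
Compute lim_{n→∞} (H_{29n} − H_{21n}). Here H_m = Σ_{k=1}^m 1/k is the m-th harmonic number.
lim = ln(29/21)

Euler-Maclaurin gives H_m = ln m + γ + 1/(2m) + O(1/m^2). The γ and O(1/m) terms cancel in the difference:
  H_{29n} − H_{21n} = ln(29n) − ln(21n) + O(1/n) = ln(29/21) + O(1/n).
Hence the limit is ln(29/21).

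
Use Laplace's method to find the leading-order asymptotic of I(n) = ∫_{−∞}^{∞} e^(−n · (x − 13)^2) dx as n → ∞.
I(n) = sqrt(π/n)

Here φ(x) = (x − 13)^2 has its unique minimum at x* = 13 with φ(x*) = 0 and φ''(x*) = 2. Laplace's method gives
  I(n) ~ e^(−n φ(x*)) · sqrt(2π / (n · φ''(x*))) = sqrt(2π / (2n)) = sqrt(π/n).
This is exact: substituting u = (x − 13)·sqrt(n) gives I(n) = (1/sqrt(n)) ∫_{−∞}^{∞} e^(−u^2) du = sqrt(π/n).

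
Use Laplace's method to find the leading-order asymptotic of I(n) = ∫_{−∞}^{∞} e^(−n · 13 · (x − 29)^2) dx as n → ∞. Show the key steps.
I(n) = sqrt(π/(13n))

Here φ(x) = 13 · (x − 29)^2 has its unique minimum at x* = 29 with φ(x*) = 0 and φ''(x*) = 26. Laplace's method gives
  I(n) ~ e^(−n φ(x*)) · sqrt(2π / (n · φ''(x*))) = sqrt(2π / (26n)) = sqrt(π/(13n)).
This is exact: substituting u = (x − 29)·sqrt(13n) gives I(n) = (1/sqrt(13n)) ∫_{−∞}^{∞} e^(−u^2) du = sqrt(π/(13n)).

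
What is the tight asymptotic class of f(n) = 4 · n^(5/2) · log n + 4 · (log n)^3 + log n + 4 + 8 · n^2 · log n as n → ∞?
f(n) ∈ Θ(n^(5/2) · log n)

Compare the terms by growth order. For large n, n^a · (log n)^b dominates n^a' · (log n)^b' iff a > a', or (a = a' and b > b'). Ranking the 5 terms shows the dominant one is 4 · n^(5/2) · log n. Hence f(n) ∈ Θ(n^(5/2) · log n).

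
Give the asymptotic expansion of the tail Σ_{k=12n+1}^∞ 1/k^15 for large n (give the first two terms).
Σ_{k>12n} 1/k^15 = 1/(14 · (12n)^14) − 1/(2 · (12n)^15) + O(1/(12n)^16)

Compare to the integral: ∫_{12n}^∞ x^(−15) dx = [−x^(−14)/14]_{12n}^∞ = 1/((15−1)·(12n)^14). The Euler-Maclaurin correction adds −f(12n)/2 = −1/(2·(12n)^15). Euler-Maclaurin then gives
  Σ_{k>12n} 1/k^15 = ∫_{12n}^∞ dx/x^15 − 1/(2·(12n)^15) + O(1/(12n)^16).
(Equivalently this is ζ(15) − Σ_{k≤12n} 1/k^15.)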